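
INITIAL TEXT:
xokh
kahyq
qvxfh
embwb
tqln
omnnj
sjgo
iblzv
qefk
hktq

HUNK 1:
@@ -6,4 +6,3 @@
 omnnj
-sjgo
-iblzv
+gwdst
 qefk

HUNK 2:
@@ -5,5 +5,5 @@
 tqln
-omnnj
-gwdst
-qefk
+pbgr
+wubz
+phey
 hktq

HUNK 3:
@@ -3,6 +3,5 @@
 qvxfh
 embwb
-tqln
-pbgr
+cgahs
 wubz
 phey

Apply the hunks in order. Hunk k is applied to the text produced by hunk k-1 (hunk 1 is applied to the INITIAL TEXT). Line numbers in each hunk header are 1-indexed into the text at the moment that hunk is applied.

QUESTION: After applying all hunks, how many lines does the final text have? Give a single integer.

Hunk 1: at line 6 remove [sjgo,iblzv] add [gwdst] -> 9 lines: xokh kahyq qvxfh embwb tqln omnnj gwdst qefk hktq
Hunk 2: at line 5 remove [omnnj,gwdst,qefk] add [pbgr,wubz,phey] -> 9 lines: xokh kahyq qvxfh embwb tqln pbgr wubz phey hktq
Hunk 3: at line 3 remove [tqln,pbgr] add [cgahs] -> 8 lines: xokh kahyq qvxfh embwb cgahs wubz phey hktq
Final line count: 8

Answer: 8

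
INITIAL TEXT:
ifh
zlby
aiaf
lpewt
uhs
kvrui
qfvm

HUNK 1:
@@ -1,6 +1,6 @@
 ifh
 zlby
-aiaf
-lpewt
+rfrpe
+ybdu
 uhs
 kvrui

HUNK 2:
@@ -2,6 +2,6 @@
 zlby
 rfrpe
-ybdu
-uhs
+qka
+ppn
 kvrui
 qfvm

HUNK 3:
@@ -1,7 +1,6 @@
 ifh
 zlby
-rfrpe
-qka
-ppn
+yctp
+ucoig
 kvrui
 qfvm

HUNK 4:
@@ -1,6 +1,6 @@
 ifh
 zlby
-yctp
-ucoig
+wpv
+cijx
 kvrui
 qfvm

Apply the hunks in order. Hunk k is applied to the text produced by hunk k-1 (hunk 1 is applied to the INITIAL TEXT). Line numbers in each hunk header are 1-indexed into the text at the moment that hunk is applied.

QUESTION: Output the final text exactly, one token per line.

Answer: ifh
zlby
wpv
cijx
kvrui
qfvm

Derivation:
Hunk 1: at line 1 remove [aiaf,lpewt] add [rfrpe,ybdu] -> 7 lines: ifh zlby rfrpe ybdu uhs kvrui qfvm
Hunk 2: at line 2 remove [ybdu,uhs] add [qka,ppn] -> 7 lines: ifh zlby rfrpe qka ppn kvrui qfvm
Hunk 3: at line 1 remove [rfrpe,qka,ppn] add [yctp,ucoig] -> 6 lines: ifh zlby yctp ucoig kvrui qfvm
Hunk 4: at line 1 remove [yctp,ucoig] add [wpv,cijx] -> 6 lines: ifh zlby wpv cijx kvrui qfvm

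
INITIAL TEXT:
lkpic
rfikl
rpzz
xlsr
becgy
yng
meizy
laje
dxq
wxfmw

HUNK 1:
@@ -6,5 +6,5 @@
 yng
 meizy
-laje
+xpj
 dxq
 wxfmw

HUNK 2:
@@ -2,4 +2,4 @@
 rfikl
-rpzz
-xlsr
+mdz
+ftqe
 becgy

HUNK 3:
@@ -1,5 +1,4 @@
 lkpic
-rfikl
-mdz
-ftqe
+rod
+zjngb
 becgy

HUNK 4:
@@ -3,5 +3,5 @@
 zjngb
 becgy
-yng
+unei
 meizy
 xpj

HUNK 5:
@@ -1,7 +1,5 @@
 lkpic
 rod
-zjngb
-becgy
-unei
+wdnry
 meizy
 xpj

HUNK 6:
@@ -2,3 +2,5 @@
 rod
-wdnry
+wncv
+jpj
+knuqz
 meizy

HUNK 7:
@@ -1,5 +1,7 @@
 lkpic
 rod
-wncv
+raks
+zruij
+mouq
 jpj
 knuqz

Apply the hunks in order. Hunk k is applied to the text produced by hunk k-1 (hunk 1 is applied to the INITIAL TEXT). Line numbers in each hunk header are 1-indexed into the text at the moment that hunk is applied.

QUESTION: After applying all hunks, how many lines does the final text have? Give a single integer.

Hunk 1: at line 6 remove [laje] add [xpj] -> 10 lines: lkpic rfikl rpzz xlsr becgy yng meizy xpj dxq wxfmw
Hunk 2: at line 2 remove [rpzz,xlsr] add [mdz,ftqe] -> 10 lines: lkpic rfikl mdz ftqe becgy yng meizy xpj dxq wxfmw
Hunk 3: at line 1 remove [rfikl,mdz,ftqe] add [rod,zjngb] -> 9 lines: lkpic rod zjngb becgy yng meizy xpj dxq wxfmw
Hunk 4: at line 3 remove [yng] add [unei] -> 9 lines: lkpic rod zjngb becgy unei meizy xpj dxq wxfmw
Hunk 5: at line 1 remove [zjngb,becgy,unei] add [wdnry] -> 7 lines: lkpic rod wdnry meizy xpj dxq wxfmw
Hunk 6: at line 2 remove [wdnry] add [wncv,jpj,knuqz] -> 9 lines: lkpic rod wncv jpj knuqz meizy xpj dxq wxfmw
Hunk 7: at line 1 remove [wncv] add [raks,zruij,mouq] -> 11 lines: lkpic rod raks zruij mouq jpj knuqz meizy xpj dxq wxfmw
Final line count: 11

Answer: 11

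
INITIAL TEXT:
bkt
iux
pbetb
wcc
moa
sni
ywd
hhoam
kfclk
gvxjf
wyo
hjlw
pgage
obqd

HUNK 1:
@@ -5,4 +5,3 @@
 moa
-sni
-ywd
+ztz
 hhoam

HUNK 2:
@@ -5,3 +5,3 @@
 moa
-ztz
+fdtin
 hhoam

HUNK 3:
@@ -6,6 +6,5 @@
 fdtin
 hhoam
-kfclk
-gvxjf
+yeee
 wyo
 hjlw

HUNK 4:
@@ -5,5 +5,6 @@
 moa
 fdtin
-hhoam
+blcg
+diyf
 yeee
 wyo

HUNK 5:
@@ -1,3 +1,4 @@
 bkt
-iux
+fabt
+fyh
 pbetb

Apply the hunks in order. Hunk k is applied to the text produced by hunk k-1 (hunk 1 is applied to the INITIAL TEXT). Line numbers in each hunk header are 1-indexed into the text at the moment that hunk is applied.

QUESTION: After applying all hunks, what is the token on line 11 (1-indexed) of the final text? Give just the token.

Hunk 1: at line 5 remove [sni,ywd] add [ztz] -> 13 lines: bkt iux pbetb wcc moa ztz hhoam kfclk gvxjf wyo hjlw pgage obqd
Hunk 2: at line 5 remove [ztz] add [fdtin] -> 13 lines: bkt iux pbetb wcc moa fdtin hhoam kfclk gvxjf wyo hjlw pgage obqd
Hunk 3: at line 6 remove [kfclk,gvxjf] add [yeee] -> 12 lines: bkt iux pbetb wcc moa fdtin hhoam yeee wyo hjlw pgage obqd
Hunk 4: at line 5 remove [hhoam] add [blcg,diyf] -> 13 lines: bkt iux pbetb wcc moa fdtin blcg diyf yeee wyo hjlw pgage obqd
Hunk 5: at line 1 remove [iux] add [fabt,fyh] -> 14 lines: bkt fabt fyh pbetb wcc moa fdtin blcg diyf yeee wyo hjlw pgage obqd
Final line 11: wyo

Answer: wyo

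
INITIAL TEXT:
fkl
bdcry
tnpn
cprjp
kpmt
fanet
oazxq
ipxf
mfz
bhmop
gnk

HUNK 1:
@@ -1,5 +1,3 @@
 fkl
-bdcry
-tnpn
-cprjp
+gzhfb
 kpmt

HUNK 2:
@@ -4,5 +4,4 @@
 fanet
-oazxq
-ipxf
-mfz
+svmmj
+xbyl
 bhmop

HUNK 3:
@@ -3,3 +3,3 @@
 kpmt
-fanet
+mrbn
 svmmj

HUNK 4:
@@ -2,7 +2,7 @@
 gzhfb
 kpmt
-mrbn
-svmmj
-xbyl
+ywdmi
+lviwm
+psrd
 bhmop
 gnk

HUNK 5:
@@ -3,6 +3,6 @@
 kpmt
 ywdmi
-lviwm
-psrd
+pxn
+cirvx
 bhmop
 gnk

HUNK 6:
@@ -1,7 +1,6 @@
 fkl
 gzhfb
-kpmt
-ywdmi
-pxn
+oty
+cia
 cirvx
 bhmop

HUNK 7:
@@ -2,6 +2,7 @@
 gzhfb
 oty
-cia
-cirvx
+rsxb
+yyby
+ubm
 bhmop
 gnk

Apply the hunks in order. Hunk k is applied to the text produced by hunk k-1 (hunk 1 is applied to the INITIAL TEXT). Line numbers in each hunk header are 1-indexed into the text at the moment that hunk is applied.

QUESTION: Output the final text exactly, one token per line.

Answer: fkl
gzhfb
oty
rsxb
yyby
ubm
bhmop
gnk

Derivation:
Hunk 1: at line 1 remove [bdcry,tnpn,cprjp] add [gzhfb] -> 9 lines: fkl gzhfb kpmt fanet oazxq ipxf mfz bhmop gnk
Hunk 2: at line 4 remove [oazxq,ipxf,mfz] add [svmmj,xbyl] -> 8 lines: fkl gzhfb kpmt fanet svmmj xbyl bhmop gnk
Hunk 3: at line 3 remove [fanet] add [mrbn] -> 8 lines: fkl gzhfb kpmt mrbn svmmj xbyl bhmop gnk
Hunk 4: at line 2 remove [mrbn,svmmj,xbyl] add [ywdmi,lviwm,psrd] -> 8 lines: fkl gzhfb kpmt ywdmi lviwm psrd bhmop gnk
Hunk 5: at line 3 remove [lviwm,psrd] add [pxn,cirvx] -> 8 lines: fkl gzhfb kpmt ywdmi pxn cirvx bhmop gnk
Hunk 6: at line 1 remove [kpmt,ywdmi,pxn] add [oty,cia] -> 7 lines: fkl gzhfb oty cia cirvx bhmop gnk
Hunk 7: at line 2 remove [cia,cirvx] add [rsxb,yyby,ubm] -> 8 lines: fkl gzhfb oty rsxb yyby ubm bhmop gnk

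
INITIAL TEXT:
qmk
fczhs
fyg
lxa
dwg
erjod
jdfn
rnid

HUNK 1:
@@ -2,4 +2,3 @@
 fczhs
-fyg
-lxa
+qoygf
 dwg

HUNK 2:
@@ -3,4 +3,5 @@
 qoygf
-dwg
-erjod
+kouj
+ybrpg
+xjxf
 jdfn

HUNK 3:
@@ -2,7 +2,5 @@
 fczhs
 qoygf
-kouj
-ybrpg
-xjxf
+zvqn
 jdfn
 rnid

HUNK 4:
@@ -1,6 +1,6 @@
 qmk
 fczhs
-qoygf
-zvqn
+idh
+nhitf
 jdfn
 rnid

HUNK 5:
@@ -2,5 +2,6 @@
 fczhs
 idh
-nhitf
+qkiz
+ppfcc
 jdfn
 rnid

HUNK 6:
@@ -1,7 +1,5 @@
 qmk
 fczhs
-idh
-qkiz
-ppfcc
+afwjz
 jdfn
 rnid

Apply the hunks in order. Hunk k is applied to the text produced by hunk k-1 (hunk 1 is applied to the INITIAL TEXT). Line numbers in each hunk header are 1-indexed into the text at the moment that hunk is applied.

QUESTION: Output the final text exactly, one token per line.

Hunk 1: at line 2 remove [fyg,lxa] add [qoygf] -> 7 lines: qmk fczhs qoygf dwg erjod jdfn rnid
Hunk 2: at line 3 remove [dwg,erjod] add [kouj,ybrpg,xjxf] -> 8 lines: qmk fczhs qoygf kouj ybrpg xjxf jdfn rnid
Hunk 3: at line 2 remove [kouj,ybrpg,xjxf] add [zvqn] -> 6 lines: qmk fczhs qoygf zvqn jdfn rnid
Hunk 4: at line 1 remove [qoygf,zvqn] add [idh,nhitf] -> 6 lines: qmk fczhs idh nhitf jdfn rnid
Hunk 5: at line 2 remove [nhitf] add [qkiz,ppfcc] -> 7 lines: qmk fczhs idh qkiz ppfcc jdfn rnid
Hunk 6: at line 1 remove [idh,qkiz,ppfcc] add [afwjz] -> 5 lines: qmk fczhs afwjz jdfn rnid

Answer: qmk
fczhs
afwjz
jdfn
rnid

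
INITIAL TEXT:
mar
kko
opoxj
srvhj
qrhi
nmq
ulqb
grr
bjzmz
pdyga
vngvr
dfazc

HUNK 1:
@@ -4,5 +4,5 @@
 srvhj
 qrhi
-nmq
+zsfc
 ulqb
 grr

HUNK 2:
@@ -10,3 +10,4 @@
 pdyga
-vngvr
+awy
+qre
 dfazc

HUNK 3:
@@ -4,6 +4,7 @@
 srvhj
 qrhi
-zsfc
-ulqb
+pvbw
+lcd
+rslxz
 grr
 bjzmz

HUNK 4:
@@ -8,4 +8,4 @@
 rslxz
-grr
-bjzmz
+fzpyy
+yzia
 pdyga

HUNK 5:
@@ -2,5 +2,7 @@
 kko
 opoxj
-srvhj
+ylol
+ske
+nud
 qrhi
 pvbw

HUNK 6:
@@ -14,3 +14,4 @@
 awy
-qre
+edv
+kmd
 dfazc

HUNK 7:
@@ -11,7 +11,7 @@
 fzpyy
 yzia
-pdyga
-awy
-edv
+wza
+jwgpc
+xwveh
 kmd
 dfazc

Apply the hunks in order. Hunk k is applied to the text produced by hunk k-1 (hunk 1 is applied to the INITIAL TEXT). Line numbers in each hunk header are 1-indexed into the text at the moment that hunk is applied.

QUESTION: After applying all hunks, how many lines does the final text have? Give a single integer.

Answer: 17

Derivation:
Hunk 1: at line 4 remove [nmq] add [zsfc] -> 12 lines: mar kko opoxj srvhj qrhi zsfc ulqb grr bjzmz pdyga vngvr dfazc
Hunk 2: at line 10 remove [vngvr] add [awy,qre] -> 13 lines: mar kko opoxj srvhj qrhi zsfc ulqb grr bjzmz pdyga awy qre dfazc
Hunk 3: at line 4 remove [zsfc,ulqb] add [pvbw,lcd,rslxz] -> 14 lines: mar kko opoxj srvhj qrhi pvbw lcd rslxz grr bjzmz pdyga awy qre dfazc
Hunk 4: at line 8 remove [grr,bjzmz] add [fzpyy,yzia] -> 14 lines: mar kko opoxj srvhj qrhi pvbw lcd rslxz fzpyy yzia pdyga awy qre dfazc
Hunk 5: at line 2 remove [srvhj] add [ylol,ske,nud] -> 16 lines: mar kko opoxj ylol ske nud qrhi pvbw lcd rslxz fzpyy yzia pdyga awy qre dfazc
Hunk 6: at line 14 remove [qre] add [edv,kmd] -> 17 lines: mar kko opoxj ylol ske nud qrhi pvbw lcd rslxz fzpyy yzia pdyga awy edv kmd dfazc
Hunk 7: at line 11 remove [pdyga,awy,edv] add [wza,jwgpc,xwveh] -> 17 lines: mar kko opoxj ylol ske nud qrhi pvbw lcd rslxz fzpyy yzia wza jwgpc xwveh kmd dfazc
Final line count: 17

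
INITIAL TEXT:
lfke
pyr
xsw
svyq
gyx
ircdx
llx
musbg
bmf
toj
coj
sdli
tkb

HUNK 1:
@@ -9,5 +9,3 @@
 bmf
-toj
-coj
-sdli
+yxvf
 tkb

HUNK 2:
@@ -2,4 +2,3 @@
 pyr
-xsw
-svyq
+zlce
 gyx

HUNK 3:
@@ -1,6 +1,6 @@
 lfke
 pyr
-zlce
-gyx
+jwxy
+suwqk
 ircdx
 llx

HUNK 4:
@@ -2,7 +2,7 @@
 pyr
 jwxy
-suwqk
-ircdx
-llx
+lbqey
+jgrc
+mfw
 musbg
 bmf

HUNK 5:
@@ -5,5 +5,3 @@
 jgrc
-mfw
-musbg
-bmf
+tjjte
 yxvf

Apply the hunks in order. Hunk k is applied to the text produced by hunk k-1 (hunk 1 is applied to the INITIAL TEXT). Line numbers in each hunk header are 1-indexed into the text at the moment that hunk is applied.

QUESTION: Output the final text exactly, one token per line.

Hunk 1: at line 9 remove [toj,coj,sdli] add [yxvf] -> 11 lines: lfke pyr xsw svyq gyx ircdx llx musbg bmf yxvf tkb
Hunk 2: at line 2 remove [xsw,svyq] add [zlce] -> 10 lines: lfke pyr zlce gyx ircdx llx musbg bmf yxvf tkb
Hunk 3: at line 1 remove [zlce,gyx] add [jwxy,suwqk] -> 10 lines: lfke pyr jwxy suwqk ircdx llx musbg bmf yxvf tkb
Hunk 4: at line 2 remove [suwqk,ircdx,llx] add [lbqey,jgrc,mfw] -> 10 lines: lfke pyr jwxy lbqey jgrc mfw musbg bmf yxvf tkb
Hunk 5: at line 5 remove [mfw,musbg,bmf] add [tjjte] -> 8 lines: lfke pyr jwxy lbqey jgrc tjjte yxvf tkb

Answer: lfke
pyr
jwxy
lbqey
jgrc
tjjte
yxvf
tkb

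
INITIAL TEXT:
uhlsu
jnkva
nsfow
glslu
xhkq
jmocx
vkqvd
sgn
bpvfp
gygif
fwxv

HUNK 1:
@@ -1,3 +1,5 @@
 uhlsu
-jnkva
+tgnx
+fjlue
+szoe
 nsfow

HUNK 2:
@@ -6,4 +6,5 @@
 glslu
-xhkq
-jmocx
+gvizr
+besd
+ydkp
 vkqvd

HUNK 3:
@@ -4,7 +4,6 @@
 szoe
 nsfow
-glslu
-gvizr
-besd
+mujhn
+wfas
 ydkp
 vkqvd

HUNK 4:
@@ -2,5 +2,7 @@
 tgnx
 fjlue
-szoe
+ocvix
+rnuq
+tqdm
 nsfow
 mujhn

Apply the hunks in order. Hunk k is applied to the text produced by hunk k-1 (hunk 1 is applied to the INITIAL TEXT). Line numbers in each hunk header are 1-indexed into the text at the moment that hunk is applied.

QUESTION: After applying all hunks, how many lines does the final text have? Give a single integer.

Hunk 1: at line 1 remove [jnkva] add [tgnx,fjlue,szoe] -> 13 lines: uhlsu tgnx fjlue szoe nsfow glslu xhkq jmocx vkqvd sgn bpvfp gygif fwxv
Hunk 2: at line 6 remove [xhkq,jmocx] add [gvizr,besd,ydkp] -> 14 lines: uhlsu tgnx fjlue szoe nsfow glslu gvizr besd ydkp vkqvd sgn bpvfp gygif fwxv
Hunk 3: at line 4 remove [glslu,gvizr,besd] add [mujhn,wfas] -> 13 lines: uhlsu tgnx fjlue szoe nsfow mujhn wfas ydkp vkqvd sgn bpvfp gygif fwxv
Hunk 4: at line 2 remove [szoe] add [ocvix,rnuq,tqdm] -> 15 lines: uhlsu tgnx fjlue ocvix rnuq tqdm nsfow mujhn wfas ydkp vkqvd sgn bpvfp gygif fwxv
Final line count: 15

Answer: 15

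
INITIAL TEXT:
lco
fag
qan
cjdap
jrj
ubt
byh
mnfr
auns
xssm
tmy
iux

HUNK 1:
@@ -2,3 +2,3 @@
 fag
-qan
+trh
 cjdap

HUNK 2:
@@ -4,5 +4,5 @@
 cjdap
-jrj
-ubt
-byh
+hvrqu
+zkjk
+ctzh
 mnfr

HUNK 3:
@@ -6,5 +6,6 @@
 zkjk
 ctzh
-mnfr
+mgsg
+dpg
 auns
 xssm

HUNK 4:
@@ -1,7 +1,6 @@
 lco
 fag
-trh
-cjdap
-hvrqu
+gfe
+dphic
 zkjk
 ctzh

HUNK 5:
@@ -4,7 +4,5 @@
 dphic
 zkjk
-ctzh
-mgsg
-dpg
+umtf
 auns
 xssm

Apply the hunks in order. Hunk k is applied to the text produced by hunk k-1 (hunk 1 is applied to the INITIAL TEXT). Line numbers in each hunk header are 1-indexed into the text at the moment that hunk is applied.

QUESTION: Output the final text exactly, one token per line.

Answer: lco
fag
gfe
dphic
zkjk
umtf
auns
xssm
tmy
iux

Derivation:
Hunk 1: at line 2 remove [qan] add [trh] -> 12 lines: lco fag trh cjdap jrj ubt byh mnfr auns xssm tmy iux
Hunk 2: at line 4 remove [jrj,ubt,byh] add [hvrqu,zkjk,ctzh] -> 12 lines: lco fag trh cjdap hvrqu zkjk ctzh mnfr auns xssm tmy iux
Hunk 3: at line 6 remove [mnfr] add [mgsg,dpg] -> 13 lines: lco fag trh cjdap hvrqu zkjk ctzh mgsg dpg auns xssm tmy iux
Hunk 4: at line 1 remove [trh,cjdap,hvrqu] add [gfe,dphic] -> 12 lines: lco fag gfe dphic zkjk ctzh mgsg dpg auns xssm tmy iux
Hunk 5: at line 4 remove [ctzh,mgsg,dpg] add [umtf] -> 10 lines: lco fag gfe dphic zkjk umtf auns xssm tmy iux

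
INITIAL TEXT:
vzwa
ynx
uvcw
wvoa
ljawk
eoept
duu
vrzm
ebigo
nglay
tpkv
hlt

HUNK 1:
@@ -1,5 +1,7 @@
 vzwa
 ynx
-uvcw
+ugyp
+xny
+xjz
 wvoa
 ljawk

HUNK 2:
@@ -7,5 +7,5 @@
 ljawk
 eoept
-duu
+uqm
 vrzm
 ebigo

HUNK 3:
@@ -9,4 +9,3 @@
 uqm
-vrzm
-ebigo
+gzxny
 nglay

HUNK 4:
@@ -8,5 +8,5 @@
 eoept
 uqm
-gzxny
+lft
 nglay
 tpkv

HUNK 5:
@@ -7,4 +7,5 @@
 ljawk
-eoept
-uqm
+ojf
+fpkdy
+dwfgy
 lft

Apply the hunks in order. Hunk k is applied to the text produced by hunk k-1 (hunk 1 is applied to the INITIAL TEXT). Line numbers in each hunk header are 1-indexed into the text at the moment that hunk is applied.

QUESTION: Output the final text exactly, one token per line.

Hunk 1: at line 1 remove [uvcw] add [ugyp,xny,xjz] -> 14 lines: vzwa ynx ugyp xny xjz wvoa ljawk eoept duu vrzm ebigo nglay tpkv hlt
Hunk 2: at line 7 remove [duu] add [uqm] -> 14 lines: vzwa ynx ugyp xny xjz wvoa ljawk eoept uqm vrzm ebigo nglay tpkv hlt
Hunk 3: at line 9 remove [vrzm,ebigo] add [gzxny] -> 13 lines: vzwa ynx ugyp xny xjz wvoa ljawk eoept uqm gzxny nglay tpkv hlt
Hunk 4: at line 8 remove [gzxny] add [lft] -> 13 lines: vzwa ynx ugyp xny xjz wvoa ljawk eoept uqm lft nglay tpkv hlt
Hunk 5: at line 7 remove [eoept,uqm] add [ojf,fpkdy,dwfgy] -> 14 lines: vzwa ynx ugyp xny xjz wvoa ljawk ojf fpkdy dwfgy lft nglay tpkv hlt

Answer: vzwa
ynx
ugyp
xny
xjz
wvoa
ljawk
ojf
fpkdy
dwfgy
lft
nglay
tpkv
hlt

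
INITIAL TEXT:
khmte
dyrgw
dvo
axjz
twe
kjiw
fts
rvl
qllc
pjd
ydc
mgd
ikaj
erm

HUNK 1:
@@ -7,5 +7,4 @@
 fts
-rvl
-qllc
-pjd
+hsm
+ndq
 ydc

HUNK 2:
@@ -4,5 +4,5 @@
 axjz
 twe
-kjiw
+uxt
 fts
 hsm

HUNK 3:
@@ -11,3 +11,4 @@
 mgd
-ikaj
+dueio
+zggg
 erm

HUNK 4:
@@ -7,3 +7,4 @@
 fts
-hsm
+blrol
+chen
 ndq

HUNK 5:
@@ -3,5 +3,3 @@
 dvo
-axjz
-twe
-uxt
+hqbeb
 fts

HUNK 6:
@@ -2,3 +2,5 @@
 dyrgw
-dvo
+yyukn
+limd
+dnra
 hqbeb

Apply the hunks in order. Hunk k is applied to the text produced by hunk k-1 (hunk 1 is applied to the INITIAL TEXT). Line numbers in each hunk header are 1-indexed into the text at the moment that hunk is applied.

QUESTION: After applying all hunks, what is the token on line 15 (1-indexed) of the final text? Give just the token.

Hunk 1: at line 7 remove [rvl,qllc,pjd] add [hsm,ndq] -> 13 lines: khmte dyrgw dvo axjz twe kjiw fts hsm ndq ydc mgd ikaj erm
Hunk 2: at line 4 remove [kjiw] add [uxt] -> 13 lines: khmte dyrgw dvo axjz twe uxt fts hsm ndq ydc mgd ikaj erm
Hunk 3: at line 11 remove [ikaj] add [dueio,zggg] -> 14 lines: khmte dyrgw dvo axjz twe uxt fts hsm ndq ydc mgd dueio zggg erm
Hunk 4: at line 7 remove [hsm] add [blrol,chen] -> 15 lines: khmte dyrgw dvo axjz twe uxt fts blrol chen ndq ydc mgd dueio zggg erm
Hunk 5: at line 3 remove [axjz,twe,uxt] add [hqbeb] -> 13 lines: khmte dyrgw dvo hqbeb fts blrol chen ndq ydc mgd dueio zggg erm
Hunk 6: at line 2 remove [dvo] add [yyukn,limd,dnra] -> 15 lines: khmte dyrgw yyukn limd dnra hqbeb fts blrol chen ndq ydc mgd dueio zggg erm
Final line 15: erm

Answer: erm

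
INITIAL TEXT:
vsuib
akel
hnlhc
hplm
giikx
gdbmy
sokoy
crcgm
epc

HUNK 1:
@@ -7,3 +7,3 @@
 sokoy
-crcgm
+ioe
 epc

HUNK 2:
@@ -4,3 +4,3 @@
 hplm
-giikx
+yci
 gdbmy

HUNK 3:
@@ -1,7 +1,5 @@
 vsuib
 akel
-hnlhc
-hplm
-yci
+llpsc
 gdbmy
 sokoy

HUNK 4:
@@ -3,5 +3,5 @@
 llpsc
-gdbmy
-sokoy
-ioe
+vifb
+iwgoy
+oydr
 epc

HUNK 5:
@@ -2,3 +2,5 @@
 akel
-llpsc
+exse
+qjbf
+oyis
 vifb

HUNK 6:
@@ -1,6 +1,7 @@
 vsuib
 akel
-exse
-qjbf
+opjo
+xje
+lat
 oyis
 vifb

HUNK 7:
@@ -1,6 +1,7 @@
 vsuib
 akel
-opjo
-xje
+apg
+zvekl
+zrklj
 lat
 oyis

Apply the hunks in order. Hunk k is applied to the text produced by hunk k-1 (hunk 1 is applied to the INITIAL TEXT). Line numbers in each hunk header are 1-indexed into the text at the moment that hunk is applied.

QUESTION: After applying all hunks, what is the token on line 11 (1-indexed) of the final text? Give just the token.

Answer: epc

Derivation:
Hunk 1: at line 7 remove [crcgm] add [ioe] -> 9 lines: vsuib akel hnlhc hplm giikx gdbmy sokoy ioe epc
Hunk 2: at line 4 remove [giikx] add [yci] -> 9 lines: vsuib akel hnlhc hplm yci gdbmy sokoy ioe epc
Hunk 3: at line 1 remove [hnlhc,hplm,yci] add [llpsc] -> 7 lines: vsuib akel llpsc gdbmy sokoy ioe epc
Hunk 4: at line 3 remove [gdbmy,sokoy,ioe] add [vifb,iwgoy,oydr] -> 7 lines: vsuib akel llpsc vifb iwgoy oydr epc
Hunk 5: at line 2 remove [llpsc] add [exse,qjbf,oyis] -> 9 lines: vsuib akel exse qjbf oyis vifb iwgoy oydr epc
Hunk 6: at line 1 remove [exse,qjbf] add [opjo,xje,lat] -> 10 lines: vsuib akel opjo xje lat oyis vifb iwgoy oydr epc
Hunk 7: at line 1 remove [opjo,xje] add [apg,zvekl,zrklj] -> 11 lines: vsuib akel apg zvekl zrklj lat oyis vifb iwgoy oydr epc
Final line 11: epc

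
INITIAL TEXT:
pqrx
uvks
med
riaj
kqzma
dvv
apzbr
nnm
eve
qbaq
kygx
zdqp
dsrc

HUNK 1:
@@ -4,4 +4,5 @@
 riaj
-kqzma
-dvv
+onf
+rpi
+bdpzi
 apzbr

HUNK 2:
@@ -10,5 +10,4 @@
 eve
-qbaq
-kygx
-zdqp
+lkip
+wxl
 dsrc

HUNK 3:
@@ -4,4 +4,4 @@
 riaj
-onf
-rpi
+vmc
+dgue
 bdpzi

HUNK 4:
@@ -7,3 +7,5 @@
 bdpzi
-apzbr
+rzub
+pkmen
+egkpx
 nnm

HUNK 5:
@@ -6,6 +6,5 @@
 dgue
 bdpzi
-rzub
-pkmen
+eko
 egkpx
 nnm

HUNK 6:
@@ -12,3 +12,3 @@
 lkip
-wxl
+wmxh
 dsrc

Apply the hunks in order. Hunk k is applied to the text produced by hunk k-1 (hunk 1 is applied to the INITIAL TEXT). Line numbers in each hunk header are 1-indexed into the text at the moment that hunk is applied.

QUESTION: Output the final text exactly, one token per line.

Hunk 1: at line 4 remove [kqzma,dvv] add [onf,rpi,bdpzi] -> 14 lines: pqrx uvks med riaj onf rpi bdpzi apzbr nnm eve qbaq kygx zdqp dsrc
Hunk 2: at line 10 remove [qbaq,kygx,zdqp] add [lkip,wxl] -> 13 lines: pqrx uvks med riaj onf rpi bdpzi apzbr nnm eve lkip wxl dsrc
Hunk 3: at line 4 remove [onf,rpi] add [vmc,dgue] -> 13 lines: pqrx uvks med riaj vmc dgue bdpzi apzbr nnm eve lkip wxl dsrc
Hunk 4: at line 7 remove [apzbr] add [rzub,pkmen,egkpx] -> 15 lines: pqrx uvks med riaj vmc dgue bdpzi rzub pkmen egkpx nnm eve lkip wxl dsrc
Hunk 5: at line 6 remove [rzub,pkmen] add [eko] -> 14 lines: pqrx uvks med riaj vmc dgue bdpzi eko egkpx nnm eve lkip wxl dsrc
Hunk 6: at line 12 remove [wxl] add [wmxh] -> 14 lines: pqrx uvks med riaj vmc dgue bdpzi eko egkpx nnm eve lkip wmxh dsrc

Answer: pqrx
uvks
med
riaj
vmc
dgue
bdpzi
eko
egkpx
nnm
eve
lkip
wmxh
dsrc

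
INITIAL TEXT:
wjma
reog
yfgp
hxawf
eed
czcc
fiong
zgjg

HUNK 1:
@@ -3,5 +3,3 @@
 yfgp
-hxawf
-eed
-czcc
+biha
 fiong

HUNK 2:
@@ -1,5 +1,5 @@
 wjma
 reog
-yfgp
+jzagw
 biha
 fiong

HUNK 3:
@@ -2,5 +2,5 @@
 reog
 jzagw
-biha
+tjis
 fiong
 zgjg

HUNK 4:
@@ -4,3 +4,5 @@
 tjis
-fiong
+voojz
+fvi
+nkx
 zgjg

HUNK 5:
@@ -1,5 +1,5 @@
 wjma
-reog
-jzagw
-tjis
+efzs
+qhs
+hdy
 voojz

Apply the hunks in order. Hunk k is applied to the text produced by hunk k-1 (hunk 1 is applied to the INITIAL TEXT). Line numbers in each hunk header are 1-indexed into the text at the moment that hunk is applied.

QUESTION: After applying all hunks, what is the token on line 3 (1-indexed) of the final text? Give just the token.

Hunk 1: at line 3 remove [hxawf,eed,czcc] add [biha] -> 6 lines: wjma reog yfgp biha fiong zgjg
Hunk 2: at line 1 remove [yfgp] add [jzagw] -> 6 lines: wjma reog jzagw biha fiong zgjg
Hunk 3: at line 2 remove [biha] add [tjis] -> 6 lines: wjma reog jzagw tjis fiong zgjg
Hunk 4: at line 4 remove [fiong] add [voojz,fvi,nkx] -> 8 lines: wjma reog jzagw tjis voojz fvi nkx zgjg
Hunk 5: at line 1 remove [reog,jzagw,tjis] add [efzs,qhs,hdy] -> 8 lines: wjma efzs qhs hdy voojz fvi nkx zgjg
Final line 3: qhs

Answer: qhs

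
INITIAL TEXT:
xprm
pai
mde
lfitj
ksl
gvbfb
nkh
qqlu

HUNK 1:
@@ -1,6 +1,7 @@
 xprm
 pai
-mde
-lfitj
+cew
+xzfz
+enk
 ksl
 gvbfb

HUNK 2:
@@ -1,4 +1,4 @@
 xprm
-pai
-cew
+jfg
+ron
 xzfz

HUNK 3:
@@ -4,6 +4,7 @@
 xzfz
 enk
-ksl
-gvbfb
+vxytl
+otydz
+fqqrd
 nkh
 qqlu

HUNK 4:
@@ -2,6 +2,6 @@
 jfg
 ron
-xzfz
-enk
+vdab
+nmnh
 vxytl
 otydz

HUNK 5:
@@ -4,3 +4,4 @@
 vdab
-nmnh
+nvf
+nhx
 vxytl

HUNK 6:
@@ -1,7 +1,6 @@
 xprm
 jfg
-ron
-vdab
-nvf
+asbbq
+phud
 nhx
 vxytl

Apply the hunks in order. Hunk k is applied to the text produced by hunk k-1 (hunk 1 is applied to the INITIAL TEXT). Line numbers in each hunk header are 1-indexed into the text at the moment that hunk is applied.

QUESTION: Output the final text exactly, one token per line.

Answer: xprm
jfg
asbbq
phud
nhx
vxytl
otydz
fqqrd
nkh
qqlu

Derivation:
Hunk 1: at line 1 remove [mde,lfitj] add [cew,xzfz,enk] -> 9 lines: xprm pai cew xzfz enk ksl gvbfb nkh qqlu
Hunk 2: at line 1 remove [pai,cew] add [jfg,ron] -> 9 lines: xprm jfg ron xzfz enk ksl gvbfb nkh qqlu
Hunk 3: at line 4 remove [ksl,gvbfb] add [vxytl,otydz,fqqrd] -> 10 lines: xprm jfg ron xzfz enk vxytl otydz fqqrd nkh qqlu
Hunk 4: at line 2 remove [xzfz,enk] add [vdab,nmnh] -> 10 lines: xprm jfg ron vdab nmnh vxytl otydz fqqrd nkh qqlu
Hunk 5: at line 4 remove [nmnh] add [nvf,nhx] -> 11 lines: xprm jfg ron vdab nvf nhx vxytl otydz fqqrd nkh qqlu
Hunk 6: at line 1 remove [ron,vdab,nvf] add [asbbq,phud] -> 10 lines: xprm jfg asbbq phud nhx vxytl otydz fqqrd nkh qqlu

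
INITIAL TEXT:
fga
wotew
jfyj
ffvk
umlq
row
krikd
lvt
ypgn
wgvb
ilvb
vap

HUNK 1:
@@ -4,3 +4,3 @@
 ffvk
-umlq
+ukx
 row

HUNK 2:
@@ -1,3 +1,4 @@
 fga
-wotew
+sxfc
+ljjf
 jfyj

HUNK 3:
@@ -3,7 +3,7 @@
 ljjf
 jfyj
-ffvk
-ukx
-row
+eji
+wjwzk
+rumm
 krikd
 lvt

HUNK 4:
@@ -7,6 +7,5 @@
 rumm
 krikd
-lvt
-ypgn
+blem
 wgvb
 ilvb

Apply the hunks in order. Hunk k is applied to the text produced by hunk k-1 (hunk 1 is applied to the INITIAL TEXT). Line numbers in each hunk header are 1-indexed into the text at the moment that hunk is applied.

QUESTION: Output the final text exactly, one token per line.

Hunk 1: at line 4 remove [umlq] add [ukx] -> 12 lines: fga wotew jfyj ffvk ukx row krikd lvt ypgn wgvb ilvb vap
Hunk 2: at line 1 remove [wotew] add [sxfc,ljjf] -> 13 lines: fga sxfc ljjf jfyj ffvk ukx row krikd lvt ypgn wgvb ilvb vap
Hunk 3: at line 3 remove [ffvk,ukx,row] add [eji,wjwzk,rumm] -> 13 lines: fga sxfc ljjf jfyj eji wjwzk rumm krikd lvt ypgn wgvb ilvb vap
Hunk 4: at line 7 remove [lvt,ypgn] add [blem] -> 12 lines: fga sxfc ljjf jfyj eji wjwzk rumm krikd blem wgvb ilvb vap

Answer: fga
sxfc
ljjf
jfyj
eji
wjwzk
rumm
krikd
blem
wgvb
ilvb
vap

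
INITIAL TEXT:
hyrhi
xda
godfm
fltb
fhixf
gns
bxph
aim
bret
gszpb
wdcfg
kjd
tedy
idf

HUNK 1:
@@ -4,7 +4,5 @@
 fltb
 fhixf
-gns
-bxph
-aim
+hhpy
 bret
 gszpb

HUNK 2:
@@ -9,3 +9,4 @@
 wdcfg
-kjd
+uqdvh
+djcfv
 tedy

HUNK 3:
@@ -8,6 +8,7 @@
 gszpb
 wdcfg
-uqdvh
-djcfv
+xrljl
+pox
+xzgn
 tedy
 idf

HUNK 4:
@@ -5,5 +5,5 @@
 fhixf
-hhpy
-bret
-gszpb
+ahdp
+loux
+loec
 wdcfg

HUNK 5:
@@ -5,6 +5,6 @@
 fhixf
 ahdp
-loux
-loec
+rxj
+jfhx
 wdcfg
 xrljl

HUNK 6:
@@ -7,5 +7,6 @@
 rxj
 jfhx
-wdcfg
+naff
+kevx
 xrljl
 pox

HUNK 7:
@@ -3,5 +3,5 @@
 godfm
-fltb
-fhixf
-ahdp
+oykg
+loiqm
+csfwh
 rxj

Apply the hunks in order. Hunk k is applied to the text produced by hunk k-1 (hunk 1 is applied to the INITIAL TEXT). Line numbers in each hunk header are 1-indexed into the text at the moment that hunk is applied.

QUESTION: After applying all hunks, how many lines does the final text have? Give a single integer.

Hunk 1: at line 4 remove [gns,bxph,aim] add [hhpy] -> 12 lines: hyrhi xda godfm fltb fhixf hhpy bret gszpb wdcfg kjd tedy idf
Hunk 2: at line 9 remove [kjd] add [uqdvh,djcfv] -> 13 lines: hyrhi xda godfm fltb fhixf hhpy bret gszpb wdcfg uqdvh djcfv tedy idf
Hunk 3: at line 8 remove [uqdvh,djcfv] add [xrljl,pox,xzgn] -> 14 lines: hyrhi xda godfm fltb fhixf hhpy bret gszpb wdcfg xrljl pox xzgn tedy idf
Hunk 4: at line 5 remove [hhpy,bret,gszpb] add [ahdp,loux,loec] -> 14 lines: hyrhi xda godfm fltb fhixf ahdp loux loec wdcfg xrljl pox xzgn tedy idf
Hunk 5: at line 5 remove [loux,loec] add [rxj,jfhx] -> 14 lines: hyrhi xda godfm fltb fhixf ahdp rxj jfhx wdcfg xrljl pox xzgn tedy idf
Hunk 6: at line 7 remove [wdcfg] add [naff,kevx] -> 15 lines: hyrhi xda godfm fltb fhixf ahdp rxj jfhx naff kevx xrljl pox xzgn tedy idf
Hunk 7: at line 3 remove [fltb,fhixf,ahdp] add [oykg,loiqm,csfwh] -> 15 lines: hyrhi xda godfm oykg loiqm csfwh rxj jfhx naff kevx xrljl pox xzgn tedy idf
Final line count: 15

Answer: 15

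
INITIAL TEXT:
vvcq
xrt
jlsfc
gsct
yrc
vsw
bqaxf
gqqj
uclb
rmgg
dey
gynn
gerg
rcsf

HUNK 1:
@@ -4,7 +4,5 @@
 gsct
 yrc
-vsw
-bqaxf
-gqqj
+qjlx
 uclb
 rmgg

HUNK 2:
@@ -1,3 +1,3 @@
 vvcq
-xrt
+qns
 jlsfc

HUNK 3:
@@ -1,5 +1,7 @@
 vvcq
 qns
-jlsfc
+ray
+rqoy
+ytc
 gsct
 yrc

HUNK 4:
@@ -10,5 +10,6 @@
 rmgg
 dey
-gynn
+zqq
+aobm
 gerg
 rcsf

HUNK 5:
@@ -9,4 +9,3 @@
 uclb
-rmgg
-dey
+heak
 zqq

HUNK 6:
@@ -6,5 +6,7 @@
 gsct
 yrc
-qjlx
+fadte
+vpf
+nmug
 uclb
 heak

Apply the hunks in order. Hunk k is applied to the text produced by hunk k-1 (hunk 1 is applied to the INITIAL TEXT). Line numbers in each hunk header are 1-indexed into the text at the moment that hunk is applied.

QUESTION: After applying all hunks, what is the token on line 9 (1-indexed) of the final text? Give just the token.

Answer: vpf

Derivation:
Hunk 1: at line 4 remove [vsw,bqaxf,gqqj] add [qjlx] -> 12 lines: vvcq xrt jlsfc gsct yrc qjlx uclb rmgg dey gynn gerg rcsf
Hunk 2: at line 1 remove [xrt] add [qns] -> 12 lines: vvcq qns jlsfc gsct yrc qjlx uclb rmgg dey gynn gerg rcsf
Hunk 3: at line 1 remove [jlsfc] add [ray,rqoy,ytc] -> 14 lines: vvcq qns ray rqoy ytc gsct yrc qjlx uclb rmgg dey gynn gerg rcsf
Hunk 4: at line 10 remove [gynn] add [zqq,aobm] -> 15 lines: vvcq qns ray rqoy ytc gsct yrc qjlx uclb rmgg dey zqq aobm gerg rcsf
Hunk 5: at line 9 remove [rmgg,dey] add [heak] -> 14 lines: vvcq qns ray rqoy ytc gsct yrc qjlx uclb heak zqq aobm gerg rcsf
Hunk 6: at line 6 remove [qjlx] add [fadte,vpf,nmug] -> 16 lines: vvcq qns ray rqoy ytc gsct yrc fadte vpf nmug uclb heak zqq aobm gerg rcsf
Final line 9: vpf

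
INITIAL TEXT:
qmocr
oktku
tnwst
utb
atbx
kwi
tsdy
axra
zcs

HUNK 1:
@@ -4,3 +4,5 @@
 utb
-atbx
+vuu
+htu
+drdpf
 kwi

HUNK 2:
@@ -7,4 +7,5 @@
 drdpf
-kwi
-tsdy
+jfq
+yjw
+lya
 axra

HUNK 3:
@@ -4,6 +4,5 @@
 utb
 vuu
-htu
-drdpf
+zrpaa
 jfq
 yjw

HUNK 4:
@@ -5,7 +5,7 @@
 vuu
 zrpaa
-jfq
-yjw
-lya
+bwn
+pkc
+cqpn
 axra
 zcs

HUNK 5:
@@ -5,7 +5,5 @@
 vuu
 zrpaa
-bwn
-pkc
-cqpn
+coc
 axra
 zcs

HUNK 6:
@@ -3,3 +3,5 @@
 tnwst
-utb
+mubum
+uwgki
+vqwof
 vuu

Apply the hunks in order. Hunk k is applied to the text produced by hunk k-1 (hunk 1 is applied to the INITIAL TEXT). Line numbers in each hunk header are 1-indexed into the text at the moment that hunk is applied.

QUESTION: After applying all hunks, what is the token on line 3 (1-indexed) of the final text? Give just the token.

Answer: tnwst

Derivation:
Hunk 1: at line 4 remove [atbx] add [vuu,htu,drdpf] -> 11 lines: qmocr oktku tnwst utb vuu htu drdpf kwi tsdy axra zcs
Hunk 2: at line 7 remove [kwi,tsdy] add [jfq,yjw,lya] -> 12 lines: qmocr oktku tnwst utb vuu htu drdpf jfq yjw lya axra zcs
Hunk 3: at line 4 remove [htu,drdpf] add [zrpaa] -> 11 lines: qmocr oktku tnwst utb vuu zrpaa jfq yjw lya axra zcs
Hunk 4: at line 5 remove [jfq,yjw,lya] add [bwn,pkc,cqpn] -> 11 lines: qmocr oktku tnwst utb vuu zrpaa bwn pkc cqpn axra zcs
Hunk 5: at line 5 remove [bwn,pkc,cqpn] add [coc] -> 9 lines: qmocr oktku tnwst utb vuu zrpaa coc axra zcs
Hunk 6: at line 3 remove [utb] add [mubum,uwgki,vqwof] -> 11 lines: qmocr oktku tnwst mubum uwgki vqwof vuu zrpaa coc axra zcs
Final line 3: tnwst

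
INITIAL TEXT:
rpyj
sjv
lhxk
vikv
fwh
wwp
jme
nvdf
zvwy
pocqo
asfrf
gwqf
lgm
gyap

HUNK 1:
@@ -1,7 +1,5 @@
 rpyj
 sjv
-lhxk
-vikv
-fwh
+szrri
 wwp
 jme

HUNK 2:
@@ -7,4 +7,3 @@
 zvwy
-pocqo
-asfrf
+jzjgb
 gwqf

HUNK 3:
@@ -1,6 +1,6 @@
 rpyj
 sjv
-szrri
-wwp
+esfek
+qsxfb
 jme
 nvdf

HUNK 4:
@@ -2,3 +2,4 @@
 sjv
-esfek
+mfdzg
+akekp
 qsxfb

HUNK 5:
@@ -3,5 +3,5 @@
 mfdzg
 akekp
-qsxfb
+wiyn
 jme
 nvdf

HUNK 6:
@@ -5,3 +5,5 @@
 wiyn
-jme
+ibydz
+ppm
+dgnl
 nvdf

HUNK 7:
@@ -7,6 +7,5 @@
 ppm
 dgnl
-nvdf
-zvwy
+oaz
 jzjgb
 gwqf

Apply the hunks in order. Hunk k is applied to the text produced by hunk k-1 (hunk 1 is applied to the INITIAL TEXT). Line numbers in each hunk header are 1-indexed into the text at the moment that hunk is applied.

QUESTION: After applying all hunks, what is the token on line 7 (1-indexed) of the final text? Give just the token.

Answer: ppm

Derivation:
Hunk 1: at line 1 remove [lhxk,vikv,fwh] add [szrri] -> 12 lines: rpyj sjv szrri wwp jme nvdf zvwy pocqo asfrf gwqf lgm gyap
Hunk 2: at line 7 remove [pocqo,asfrf] add [jzjgb] -> 11 lines: rpyj sjv szrri wwp jme nvdf zvwy jzjgb gwqf lgm gyap
Hunk 3: at line 1 remove [szrri,wwp] add [esfek,qsxfb] -> 11 lines: rpyj sjv esfek qsxfb jme nvdf zvwy jzjgb gwqf lgm gyap
Hunk 4: at line 2 remove [esfek] add [mfdzg,akekp] -> 12 lines: rpyj sjv mfdzg akekp qsxfb jme nvdf zvwy jzjgb gwqf lgm gyap
Hunk 5: at line 3 remove [qsxfb] add [wiyn] -> 12 lines: rpyj sjv mfdzg akekp wiyn jme nvdf zvwy jzjgb gwqf lgm gyap
Hunk 6: at line 5 remove [jme] add [ibydz,ppm,dgnl] -> 14 lines: rpyj sjv mfdzg akekp wiyn ibydz ppm dgnl nvdf zvwy jzjgb gwqf lgm gyap
Hunk 7: at line 7 remove [nvdf,zvwy] add [oaz] -> 13 lines: rpyj sjv mfdzg akekp wiyn ibydz ppm dgnl oaz jzjgb gwqf lgm gyap
Final line 7: ppm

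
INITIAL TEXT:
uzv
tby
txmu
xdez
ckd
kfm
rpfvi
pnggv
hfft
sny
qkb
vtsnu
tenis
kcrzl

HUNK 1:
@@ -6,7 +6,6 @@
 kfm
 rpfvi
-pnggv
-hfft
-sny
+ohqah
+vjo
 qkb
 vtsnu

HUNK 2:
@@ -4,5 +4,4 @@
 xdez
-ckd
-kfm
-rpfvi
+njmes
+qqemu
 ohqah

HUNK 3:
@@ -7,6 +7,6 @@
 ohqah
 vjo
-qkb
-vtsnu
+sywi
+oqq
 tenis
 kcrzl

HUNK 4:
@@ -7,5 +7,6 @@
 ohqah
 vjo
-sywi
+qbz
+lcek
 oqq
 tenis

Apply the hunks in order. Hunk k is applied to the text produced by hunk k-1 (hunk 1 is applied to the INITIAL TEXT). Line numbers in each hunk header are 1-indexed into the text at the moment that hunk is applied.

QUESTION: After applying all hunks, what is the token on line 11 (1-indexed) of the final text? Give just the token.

Answer: oqq

Derivation:
Hunk 1: at line 6 remove [pnggv,hfft,sny] add [ohqah,vjo] -> 13 lines: uzv tby txmu xdez ckd kfm rpfvi ohqah vjo qkb vtsnu tenis kcrzl
Hunk 2: at line 4 remove [ckd,kfm,rpfvi] add [njmes,qqemu] -> 12 lines: uzv tby txmu xdez njmes qqemu ohqah vjo qkb vtsnu tenis kcrzl
Hunk 3: at line 7 remove [qkb,vtsnu] add [sywi,oqq] -> 12 lines: uzv tby txmu xdez njmes qqemu ohqah vjo sywi oqq tenis kcrzl
Hunk 4: at line 7 remove [sywi] add [qbz,lcek] -> 13 lines: uzv tby txmu xdez njmes qqemu ohqah vjo qbz lcek oqq tenis kcrzl
Final line 11: oqq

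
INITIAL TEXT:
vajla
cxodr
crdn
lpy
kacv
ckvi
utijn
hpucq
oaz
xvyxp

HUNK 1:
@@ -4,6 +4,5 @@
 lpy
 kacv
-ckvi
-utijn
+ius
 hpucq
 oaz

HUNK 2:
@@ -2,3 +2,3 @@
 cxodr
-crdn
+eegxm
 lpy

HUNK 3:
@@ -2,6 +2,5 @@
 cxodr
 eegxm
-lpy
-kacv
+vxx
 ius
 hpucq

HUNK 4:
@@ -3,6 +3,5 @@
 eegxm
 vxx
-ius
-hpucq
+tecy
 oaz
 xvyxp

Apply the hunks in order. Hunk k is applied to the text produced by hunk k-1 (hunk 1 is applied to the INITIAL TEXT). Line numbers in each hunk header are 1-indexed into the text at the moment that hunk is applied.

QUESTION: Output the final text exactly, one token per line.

Answer: vajla
cxodr
eegxm
vxx
tecy
oaz
xvyxp

Derivation:
Hunk 1: at line 4 remove [ckvi,utijn] add [ius] -> 9 lines: vajla cxodr crdn lpy kacv ius hpucq oaz xvyxp
Hunk 2: at line 2 remove [crdn] add [eegxm] -> 9 lines: vajla cxodr eegxm lpy kacv ius hpucq oaz xvyxp
Hunk 3: at line 2 remove [lpy,kacv] add [vxx] -> 8 lines: vajla cxodr eegxm vxx ius hpucq oaz xvyxp
Hunk 4: at line 3 remove [ius,hpucq] add [tecy] -> 7 lines: vajla cxodr eegxm vxx tecy oaz xvyxp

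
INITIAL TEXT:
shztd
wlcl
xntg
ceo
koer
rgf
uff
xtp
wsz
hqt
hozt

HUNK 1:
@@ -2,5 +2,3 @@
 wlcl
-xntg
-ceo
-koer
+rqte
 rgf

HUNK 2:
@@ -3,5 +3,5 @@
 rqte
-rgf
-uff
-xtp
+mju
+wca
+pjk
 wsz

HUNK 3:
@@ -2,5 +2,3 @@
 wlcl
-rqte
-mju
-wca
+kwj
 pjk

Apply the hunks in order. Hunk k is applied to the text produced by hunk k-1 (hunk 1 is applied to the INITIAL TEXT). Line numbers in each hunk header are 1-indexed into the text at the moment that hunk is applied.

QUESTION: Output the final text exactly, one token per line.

Hunk 1: at line 2 remove [xntg,ceo,koer] add [rqte] -> 9 lines: shztd wlcl rqte rgf uff xtp wsz hqt hozt
Hunk 2: at line 3 remove [rgf,uff,xtp] add [mju,wca,pjk] -> 9 lines: shztd wlcl rqte mju wca pjk wsz hqt hozt
Hunk 3: at line 2 remove [rqte,mju,wca] add [kwj] -> 7 lines: shztd wlcl kwj pjk wsz hqt hozt

Answer: shztd
wlcl
kwj
pjk
wsz
hqt
hozt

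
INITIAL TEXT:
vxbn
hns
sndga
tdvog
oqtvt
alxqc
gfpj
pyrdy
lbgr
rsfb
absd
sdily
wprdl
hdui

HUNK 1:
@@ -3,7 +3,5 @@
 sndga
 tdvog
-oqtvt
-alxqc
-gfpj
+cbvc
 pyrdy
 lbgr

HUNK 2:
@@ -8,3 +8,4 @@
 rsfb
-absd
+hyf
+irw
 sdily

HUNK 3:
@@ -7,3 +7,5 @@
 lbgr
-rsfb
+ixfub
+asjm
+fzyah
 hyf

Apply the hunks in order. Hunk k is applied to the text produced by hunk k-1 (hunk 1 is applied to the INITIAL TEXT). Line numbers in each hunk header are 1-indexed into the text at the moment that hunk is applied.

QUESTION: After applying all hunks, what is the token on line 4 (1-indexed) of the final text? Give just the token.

Hunk 1: at line 3 remove [oqtvt,alxqc,gfpj] add [cbvc] -> 12 lines: vxbn hns sndga tdvog cbvc pyrdy lbgr rsfb absd sdily wprdl hdui
Hunk 2: at line 8 remove [absd] add [hyf,irw] -> 13 lines: vxbn hns sndga tdvog cbvc pyrdy lbgr rsfb hyf irw sdily wprdl hdui
Hunk 3: at line 7 remove [rsfb] add [ixfub,asjm,fzyah] -> 15 lines: vxbn hns sndga tdvog cbvc pyrdy lbgr ixfub asjm fzyah hyf irw sdily wprdl hdui
Final line 4: tdvog

Answer: tdvog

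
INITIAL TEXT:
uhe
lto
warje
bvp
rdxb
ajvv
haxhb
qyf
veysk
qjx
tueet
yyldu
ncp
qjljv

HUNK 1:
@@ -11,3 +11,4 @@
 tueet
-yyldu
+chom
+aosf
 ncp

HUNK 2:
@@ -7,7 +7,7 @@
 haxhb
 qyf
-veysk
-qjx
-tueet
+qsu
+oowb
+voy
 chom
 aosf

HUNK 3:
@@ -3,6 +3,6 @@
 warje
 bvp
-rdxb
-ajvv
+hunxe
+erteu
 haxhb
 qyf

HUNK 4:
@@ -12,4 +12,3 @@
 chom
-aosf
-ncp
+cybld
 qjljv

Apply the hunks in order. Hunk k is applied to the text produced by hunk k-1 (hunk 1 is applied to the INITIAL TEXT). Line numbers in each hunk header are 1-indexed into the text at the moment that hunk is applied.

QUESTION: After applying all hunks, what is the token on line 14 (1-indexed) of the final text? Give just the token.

Hunk 1: at line 11 remove [yyldu] add [chom,aosf] -> 15 lines: uhe lto warje bvp rdxb ajvv haxhb qyf veysk qjx tueet chom aosf ncp qjljv
Hunk 2: at line 7 remove [veysk,qjx,tueet] add [qsu,oowb,voy] -> 15 lines: uhe lto warje bvp rdxb ajvv haxhb qyf qsu oowb voy chom aosf ncp qjljv
Hunk 3: at line 3 remove [rdxb,ajvv] add [hunxe,erteu] -> 15 lines: uhe lto warje bvp hunxe erteu haxhb qyf qsu oowb voy chom aosf ncp qjljv
Hunk 4: at line 12 remove [aosf,ncp] add [cybld] -> 14 lines: uhe lto warje bvp hunxe erteu haxhb qyf qsu oowb voy chom cybld qjljv
Final line 14: qjljv

Answer: qjljv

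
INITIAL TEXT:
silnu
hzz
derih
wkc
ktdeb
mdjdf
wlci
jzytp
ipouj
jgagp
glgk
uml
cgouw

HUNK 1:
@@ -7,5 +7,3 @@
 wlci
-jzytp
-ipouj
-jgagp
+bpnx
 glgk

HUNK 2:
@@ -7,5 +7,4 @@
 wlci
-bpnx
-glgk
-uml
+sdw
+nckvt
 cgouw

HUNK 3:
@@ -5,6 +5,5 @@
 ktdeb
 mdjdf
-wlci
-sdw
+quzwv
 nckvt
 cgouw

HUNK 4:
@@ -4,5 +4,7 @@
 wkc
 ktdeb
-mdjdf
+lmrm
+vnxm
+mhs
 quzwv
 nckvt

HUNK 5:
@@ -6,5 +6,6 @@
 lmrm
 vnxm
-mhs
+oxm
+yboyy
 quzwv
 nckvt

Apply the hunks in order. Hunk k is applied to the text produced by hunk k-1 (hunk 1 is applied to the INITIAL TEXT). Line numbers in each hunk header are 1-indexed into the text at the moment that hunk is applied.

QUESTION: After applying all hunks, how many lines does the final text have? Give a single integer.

Answer: 12

Derivation:
Hunk 1: at line 7 remove [jzytp,ipouj,jgagp] add [bpnx] -> 11 lines: silnu hzz derih wkc ktdeb mdjdf wlci bpnx glgk uml cgouw
Hunk 2: at line 7 remove [bpnx,glgk,uml] add [sdw,nckvt] -> 10 lines: silnu hzz derih wkc ktdeb mdjdf wlci sdw nckvt cgouw
Hunk 3: at line 5 remove [wlci,sdw] add [quzwv] -> 9 lines: silnu hzz derih wkc ktdeb mdjdf quzwv nckvt cgouw
Hunk 4: at line 4 remove [mdjdf] add [lmrm,vnxm,mhs] -> 11 lines: silnu hzz derih wkc ktdeb lmrm vnxm mhs quzwv nckvt cgouw
Hunk 5: at line 6 remove [mhs] add [oxm,yboyy] -> 12 lines: silnu hzz derih wkc ktdeb lmrm vnxm oxm yboyy quzwv nckvt cgouw
Final line count: 12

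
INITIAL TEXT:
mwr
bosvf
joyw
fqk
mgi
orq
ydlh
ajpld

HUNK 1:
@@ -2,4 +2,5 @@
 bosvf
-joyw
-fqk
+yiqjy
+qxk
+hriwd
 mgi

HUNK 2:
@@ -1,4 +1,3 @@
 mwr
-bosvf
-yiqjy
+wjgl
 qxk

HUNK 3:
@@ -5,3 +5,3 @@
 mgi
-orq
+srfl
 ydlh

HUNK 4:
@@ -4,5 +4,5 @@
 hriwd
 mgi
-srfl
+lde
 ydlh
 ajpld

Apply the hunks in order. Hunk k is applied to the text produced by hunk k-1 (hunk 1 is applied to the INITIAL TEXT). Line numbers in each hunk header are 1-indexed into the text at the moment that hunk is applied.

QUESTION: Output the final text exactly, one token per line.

Answer: mwr
wjgl
qxk
hriwd
mgi
lde
ydlh
ajpld

Derivation:
Hunk 1: at line 2 remove [joyw,fqk] add [yiqjy,qxk,hriwd] -> 9 lines: mwr bosvf yiqjy qxk hriwd mgi orq ydlh ajpld
Hunk 2: at line 1 remove [bosvf,yiqjy] add [wjgl] -> 8 lines: mwr wjgl qxk hriwd mgi orq ydlh ajpld
Hunk 3: at line 5 remove [orq] add [srfl] -> 8 lines: mwr wjgl qxk hriwd mgi srfl ydlh ajpld
Hunk 4: at line 4 remove [srfl] add [lde] -> 8 lines: mwr wjgl qxk hriwd mgi lde ydlh ajpld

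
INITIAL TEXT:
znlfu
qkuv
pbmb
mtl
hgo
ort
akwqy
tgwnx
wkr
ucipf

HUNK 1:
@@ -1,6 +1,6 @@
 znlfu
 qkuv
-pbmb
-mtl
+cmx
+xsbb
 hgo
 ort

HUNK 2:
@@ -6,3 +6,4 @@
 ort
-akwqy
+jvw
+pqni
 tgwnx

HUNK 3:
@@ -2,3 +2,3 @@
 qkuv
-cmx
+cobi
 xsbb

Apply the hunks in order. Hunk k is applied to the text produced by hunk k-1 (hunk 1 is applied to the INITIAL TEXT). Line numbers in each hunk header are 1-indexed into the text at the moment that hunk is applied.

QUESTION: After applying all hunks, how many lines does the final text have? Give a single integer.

Hunk 1: at line 1 remove [pbmb,mtl] add [cmx,xsbb] -> 10 lines: znlfu qkuv cmx xsbb hgo ort akwqy tgwnx wkr ucipf
Hunk 2: at line 6 remove [akwqy] add [jvw,pqni] -> 11 lines: znlfu qkuv cmx xsbb hgo ort jvw pqni tgwnx wkr ucipf
Hunk 3: at line 2 remove [cmx] add [cobi] -> 11 lines: znlfu qkuv cobi xsbb hgo ort jvw pqni tgwnx wkr ucipf
Final line count: 11

Answer: 11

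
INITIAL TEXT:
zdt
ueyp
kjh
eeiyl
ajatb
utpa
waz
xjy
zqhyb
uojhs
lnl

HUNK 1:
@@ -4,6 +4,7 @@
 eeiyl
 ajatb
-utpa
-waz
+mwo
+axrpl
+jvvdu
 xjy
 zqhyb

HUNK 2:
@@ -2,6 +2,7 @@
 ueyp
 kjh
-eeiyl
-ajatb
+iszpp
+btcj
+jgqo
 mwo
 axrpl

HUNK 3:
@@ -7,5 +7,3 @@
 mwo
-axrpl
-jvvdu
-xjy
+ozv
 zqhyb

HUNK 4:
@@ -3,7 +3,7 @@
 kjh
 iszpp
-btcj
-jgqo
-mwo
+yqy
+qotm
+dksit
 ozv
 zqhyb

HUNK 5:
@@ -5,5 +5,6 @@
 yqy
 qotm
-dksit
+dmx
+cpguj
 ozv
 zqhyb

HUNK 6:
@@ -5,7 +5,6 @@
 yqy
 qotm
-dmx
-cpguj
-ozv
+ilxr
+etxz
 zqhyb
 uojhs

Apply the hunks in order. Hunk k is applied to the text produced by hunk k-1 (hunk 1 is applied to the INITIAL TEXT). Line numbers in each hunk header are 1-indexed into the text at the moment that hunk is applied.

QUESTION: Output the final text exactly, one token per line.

Answer: zdt
ueyp
kjh
iszpp
yqy
qotm
ilxr
etxz
zqhyb
uojhs
lnl

Derivation:
Hunk 1: at line 4 remove [utpa,waz] add [mwo,axrpl,jvvdu] -> 12 lines: zdt ueyp kjh eeiyl ajatb mwo axrpl jvvdu xjy zqhyb uojhs lnl
Hunk 2: at line 2 remove [eeiyl,ajatb] add [iszpp,btcj,jgqo] -> 13 lines: zdt ueyp kjh iszpp btcj jgqo mwo axrpl jvvdu xjy zqhyb uojhs lnl
Hunk 3: at line 7 remove [axrpl,jvvdu,xjy] add [ozv] -> 11 lines: zdt ueyp kjh iszpp btcj jgqo mwo ozv zqhyb uojhs lnl
Hunk 4: at line 3 remove [btcj,jgqo,mwo] add [yqy,qotm,dksit] -> 11 lines: zdt ueyp kjh iszpp yqy qotm dksit ozv zqhyb uojhs lnl
Hunk 5: at line 5 remove [dksit] add [dmx,cpguj] -> 12 lines: zdt ueyp kjh iszpp yqy qotm dmx cpguj ozv zqhyb uojhs lnl
Hunk 6: at line 5 remove [dmx,cpguj,ozv] add [ilxr,etxz] -> 11 lines: zdt ueyp kjh iszpp yqy qotm ilxr etxz zqhyb uojhs lnl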